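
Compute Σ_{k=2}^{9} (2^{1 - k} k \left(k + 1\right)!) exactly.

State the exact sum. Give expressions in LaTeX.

Σ = 155919

Ratio r(k) = (k + 1)*(k + 2)/(2*k).
A = k/2 + 1, B = 1, C = k.
Set up (k/2 + 1)·f(k+1) − (1)·f(k) − (k) = 0.
deg f ≤ 0 (via 1,0,1).
A polynomial solution: f(k) = 2.
So s_k = (B(k−1)f/C)·t_k = (2/k)·t_k = 2**(2 - k)*factorial(k + 1).
s_(k+1) − s_k = 2**(1 - k)*k*factorial(k + 1) = t_k.
Sum = s_(10) − s_(2); s_(10) = 155925, s_(2) = 6 ⇒ 155919.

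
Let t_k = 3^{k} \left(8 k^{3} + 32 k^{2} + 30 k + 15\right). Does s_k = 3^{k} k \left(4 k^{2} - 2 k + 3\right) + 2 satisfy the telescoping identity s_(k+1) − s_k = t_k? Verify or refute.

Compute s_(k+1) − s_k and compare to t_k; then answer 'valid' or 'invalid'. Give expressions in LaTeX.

valid (s_(k+1) − s_k reduces to t_k)

s_(k+1) = 3**(k + 1)*(k + 1)*(-2*k + 4*(k + 1)**2 + 1) + 2
s_(k+1) − s_k = 3**k*(8*k**3 + 32*k**2 + 30*k + 15)
(s_(k+1) − s_k) − t_k = 0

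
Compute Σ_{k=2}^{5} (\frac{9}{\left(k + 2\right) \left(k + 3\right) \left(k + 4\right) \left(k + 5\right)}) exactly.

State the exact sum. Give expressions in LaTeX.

t_(k+1)/t_k = (k + 2)/(k + 6).
Factor: A=k + 2; B=k + 6; C=1.
Need (k + 2)·f(k+1) − (k + 5)·f(k) = 1.
deg f ≤ 3 (via 1,1,0).
Solving with deg f ≤ 3: f(k) = k*(k**2 + 9*k + 26)/72.
R(k) = B(k−1)·f(k)/C(k) = k*(k + 5)*(k**2 + 9*k + 26)/72; s_k = R·t_k = k*(k**2 + 9*k + 26)/(8*(k + 2)*(k + 3)*(k + 4)).
Verify: 9/(k**4 + 14*k**3 + 71*k**2 + 154*k + 120) matches t_k.
Evaluate s at k=6 and k=2: 29/240 and 1/10; difference 1/48.

Σ = 1/48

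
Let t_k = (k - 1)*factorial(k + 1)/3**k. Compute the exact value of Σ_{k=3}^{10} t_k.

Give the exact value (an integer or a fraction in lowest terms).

Σ = 1970552/243

Compute t_(k+1)/t_k: get k*(k + 2)/(3*(k - 1)).
Normal form (A,B,C) = (k/3 + 2/3, 1, k - 1).
Set up (k/3 + 2/3)·f(k+1) − (1)·f(k) − (k - 1) = 0.
From deg A=1, deg B=0, deg C=1: d=0.
Solve for f: f(k) = 3 (degree 0 ≤ 0).
Get s_k = R·t_k = 3**(1 - k)*factorial(k + 1) with R(k) = B(k−1)f(k)/C(k) = 3/(k - 1).
Δs = (k - 1)*factorial(k + 1)/3**k, as required.
Sum = s_(11) − s_(3); s_(11) = 1971200/243, s_(3) = 8/3 ⇒ 1970552/243.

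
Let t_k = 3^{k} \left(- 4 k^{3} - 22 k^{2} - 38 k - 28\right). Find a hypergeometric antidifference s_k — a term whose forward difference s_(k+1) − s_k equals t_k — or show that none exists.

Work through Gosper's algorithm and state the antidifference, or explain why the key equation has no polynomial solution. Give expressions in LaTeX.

Compute t_(k+1)/t_k: get 3*(2*k**3 + 17*k**2 + 47*k + 46)/(2*k**3 + 11*k**2 + 19*k + 14).
A = 3, B = 1, C = k**3 + 11*k**2/2 + 19*k/2 + 7.
Key eq: (3)·f(k+1) = (1)·f(k) + (k**3 + 11*k**2/2 + 19*k/2 + 7).
deg f ≤ 3 (via 0,0,3).
Match coefficients ⇒ f(k) = (k**3 + k**2 + 2*k + 1)/2.
Get s_k = R·t_k = -2*3**k*(k**3 + k**2 + 2*k + 1) with R(k) = B(k−1)f(k)/C(k) = (k**3 + k**2 + 2*k + 1)/(2*k**3 + 11*k**2 + 19*k + 14).
Verify: 3**k*(-4*k**3 - 22*k**2 - 38*k - 28) matches t_k.

s_k = - 2 \cdot 3^{k} \left(k^{3} + k^{2} + 2 k + 1\right)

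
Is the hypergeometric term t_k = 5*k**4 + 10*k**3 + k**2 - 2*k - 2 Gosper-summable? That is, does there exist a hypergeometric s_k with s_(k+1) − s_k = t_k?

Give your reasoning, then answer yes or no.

Yes. s_k = k*(k**4 - 3*k**2 + k - 1).

Step 1: r(k) = (5*k**4 + 30*k**3 + 61*k**2 + 50*k + 12)/(5*k**4 + 10*k**3 + k**2 - 2*k - 2).
Factor: A=1; B=1; C=k**4 + 2*k**3 + k**2/5 - 2*k/5 - 2/5.
Key eq: (1)·f(k+1) = (1)·f(k) + (k**4 + 2*k**3 + k**2/5 - 2*k/5 - 2/5).
deg f ≤ 5 (via 0,0,4).
Coefficient equations give f(k) = k*(k**4 - 3*k**2 + k - 1)/5.
R(k) = B(k−1)·f(k)/C(k) = k*(k**4 - 3*k**2 + k - 1)/(5*k**4 + 10*k**3 + k**2 - 2*k - 2); s_k = R·t_k = k*(k**4 - 3*k**2 + k - 1).
s_(k+1) − s_k = 5*k**4 + 10*k**3 + k**2 - 2*k - 2 = t_k.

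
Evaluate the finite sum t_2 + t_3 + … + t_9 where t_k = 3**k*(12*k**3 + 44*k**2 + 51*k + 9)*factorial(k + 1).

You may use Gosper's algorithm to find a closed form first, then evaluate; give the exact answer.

Σ = 935747707909698

Ratio r(k) = 3*(12*k**4 + 104*k**3 + 335*k**2 + 466*k + 232)/(12*k**3 + 44*k**2 + 51*k + 9).
Factor: A=3*k + 6; B=1; C=k**3 + 11*k**2/3 + 17*k/4 + 3/4.
Solve (3*k + 6)·f(k+1) − (1)·f(k) = k**3 + 11*k**2/3 + 17*k/4 + 3/4.
deg f ≤ 2 (via 1,0,3).
Solving with deg f ≤ 2: f(k) = (4*k**2 - 3)/12.
So s_k = (B(k−1)f/C)·t_k = ((4*k**2 - 3)/(12*k**3 + 44*k**2 + 51*k + 9))·t_k = 3**k*(4*k**2 - 3)*factorial(k + 1).
s_(k+1) − s_k = 3**k*(12*k**3 + 44*k**2 + 51*k + 9)*factorial(k + 1) = t_k.
Σ_(k=2)^(9) t_k = s_(10) − s_(2) = 935747707910400 − (702) = 935747707909698.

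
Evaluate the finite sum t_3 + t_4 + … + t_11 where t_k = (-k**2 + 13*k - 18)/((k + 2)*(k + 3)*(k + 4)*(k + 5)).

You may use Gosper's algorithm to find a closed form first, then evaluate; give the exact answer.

Σ = 1/40

Compute t_(k+1)/t_k: get (k + 2)*(-13*k + (k + 1)**2 + 5)/((k + 6)*(k**2 - 13*k + 18)).
Take A(k)=k + 2, B(k)=k + 6, C(k)=k**2 - 13*k + 18.
Key eq: (k + 2)·f(k+1) = (k + 5)·f(k) + (k**2 - 13*k + 18).
Degrees (1,1,2) ⇒ d ≤ 3.
A polynomial solution: f(k) = k*(k**2 + 3*k + 50)/6.
Certificate R = B(k−1)f/C = k*(k + 5)*(k**2 + 3*k + 50)/(6*(k**2 - 13*k + 18)) gives s_k = k*(-k**2 - 3*k - 50)/(6*(k + 2)*(k + 3)*(k + 4)).
Verify: (-k**2 + 13*k - 18)/(k**4 + 14*k**3 + 71*k**2 + 154*k + 120) matches t_k.
Evaluate s at k=12 and k=3: -23/168 and -17/105; difference 1/40.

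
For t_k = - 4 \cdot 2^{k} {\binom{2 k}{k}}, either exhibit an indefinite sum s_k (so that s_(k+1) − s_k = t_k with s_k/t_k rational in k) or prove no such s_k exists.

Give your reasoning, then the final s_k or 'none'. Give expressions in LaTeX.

Ratio r(k) = 4*(2*k + 1)/(k + 1).
A = 8*k + 4, B = k + 1, C = 1.
Need (8*k + 4)·f(k+1) − (k)·f(k) = 1.
deg f ≤ -1 (via 1,1,0).
d = -1 < 0 ⇒ no nonzero polynomial f; not summable.

none (Gosper's algorithm certifies no s_k)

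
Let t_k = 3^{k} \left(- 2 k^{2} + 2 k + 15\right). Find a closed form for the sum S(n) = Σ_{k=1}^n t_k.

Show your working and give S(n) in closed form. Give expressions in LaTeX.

t_(k+1)/t_k = 3*(2*k**2 + 2*k - 15)/(2*k**2 - 2*k - 15).
Gosper form: A/B · C(k+1)/C(k) with A=3, B=1, C=k**2 - k - 15/2.
f must satisfy (3)·f(k+1) − (1)·f(k) = k**2 - k - 15/2.
Degrees (0,0,2) ⇒ d ≤ 2.
Match coefficients ⇒ f(k) = (k**2 - 4*k - 3)/2.
So s_k = (B(k−1)f/C)·t_k = ((k**2 - 4*k - 3)/(2*k**2 - 2*k - 15))·t_k = 3**k*(-k**2 + 4*k + 3).
s_(k+1) − s_k = 3**k*(-2*k**2 + 2*k + 15) = t_k.
Evaluate: s_(n+1) = 3**(n + 1)*(-n**2 + 2*n + 6); subtract s_(1) = 18 ⇒ S(n) = -3*3**n*n**2 + 6*3**n*n + 18*3**n - 18.

S(n) = - 3 \cdot 3^{n} n^{2} + 6 \cdot 3^{n} n + 18 \cdot 3^{n} - 18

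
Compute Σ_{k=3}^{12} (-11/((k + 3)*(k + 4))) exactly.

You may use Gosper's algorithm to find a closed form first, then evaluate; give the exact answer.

Σ = -55/48

t_(k+1)/t_k = (k + 3)/(k + 5).
Normal form (A,B,C) = (k + 3, k + 5, 1).
Key eq: (k + 3)·f(k+1) = (k + 4)·f(k) + (1).
deg f ≤ 1 (via 1,1,0).
Solve for f: f(k) = k/3 (degree 1 ≤ 1).
Then R = B(k−1)f/C = k*(k + 4)/3, so s_k = R(k)·t_k = -11*k/(3*k + 9).
Check: Δs_k = -11/(k**2 + 7*k + 12). ✓
Evaluate s at k=13 and k=3: -143/48 and -11/6; difference -55/48.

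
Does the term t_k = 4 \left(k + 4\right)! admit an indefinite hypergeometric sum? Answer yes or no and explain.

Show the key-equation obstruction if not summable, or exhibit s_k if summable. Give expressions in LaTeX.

No — key equation has no polynomial f.

Compute t_(k+1)/t_k: get k + 5.
So A=k + 5 and B=1, with C=1.
Solve (k + 5)·f(k+1) − (1)·f(k) = 1.
From deg A=1, deg B=0, deg C=0: d=-1.
deg f ≤ -1 is impossible — no certificate.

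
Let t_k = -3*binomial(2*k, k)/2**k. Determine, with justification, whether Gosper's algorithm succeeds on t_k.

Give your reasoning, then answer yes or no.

r(k) = (2*k + 1)/(k + 1) after simplifying.
A = 2*k + 1, B = k + 1, C = 1.
Solve (2*k + 1)·f(k+1) − (k)·f(k) = 1.
Degrees (1,1,0) ⇒ d ≤ -1.
Bound -1 < 0, so the key equation has no polynomial solution.

No — key equation has no polynomial f.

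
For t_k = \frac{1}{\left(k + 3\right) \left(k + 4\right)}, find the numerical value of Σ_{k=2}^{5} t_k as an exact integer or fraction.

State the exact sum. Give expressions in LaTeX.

Σ = 4/45

Step 1: r(k) = (k + 3)/(k + 5).
So A=k + 3 and B=k + 5, with C=1.
Need (k + 3)·f(k+1) − (k + 4)·f(k) = 1.
From deg A=1, deg B=1, deg C=0: d=1.
A polynomial solution: f(k) = k/3.
Certificate R = B(k−1)f/C = k*(k + 4)/3 gives s_k = k/(3*(k + 3)).
s_(k+1) − s_k = 1/(k**2 + 7*k + 12) = t_k.
Evaluate s at k=6 and k=2: 2/9 and 2/15; difference 4/45.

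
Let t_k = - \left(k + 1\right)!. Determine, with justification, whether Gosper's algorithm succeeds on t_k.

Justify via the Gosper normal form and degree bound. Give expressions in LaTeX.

No; the degree bound rules out any f.

r(k) = k + 2 after simplifying.
So A=k + 2 and B=1, with C=1.
Need (k + 2)·f(k+1) − (1)·f(k) = 1.
From deg A=1, deg B=0, deg C=0: d=-1.
d = -1 < 0 ⇒ no nonzero polynomial f; not summable.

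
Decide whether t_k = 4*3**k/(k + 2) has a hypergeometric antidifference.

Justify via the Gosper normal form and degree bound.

The ratio is 3*(k + 2)/(k + 3).
Normal form (A,B,C) = (3*k + 6, k + 3, 1).
Need (3*k + 6)·f(k+1) − (k + 2)·f(k) = 1.
Bound: deg f ≤ -1.
deg f ≤ -1 is impossible — no certificate.

No — key equation has no polynomial f.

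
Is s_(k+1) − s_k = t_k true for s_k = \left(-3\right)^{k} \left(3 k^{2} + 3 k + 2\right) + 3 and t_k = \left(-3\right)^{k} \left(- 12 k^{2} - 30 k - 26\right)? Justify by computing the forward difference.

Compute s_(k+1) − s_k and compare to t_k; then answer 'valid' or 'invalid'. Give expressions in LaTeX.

s_(k+1) = -3*(-3)**k*(3*k + 3*(k + 1)**2 + 5) + 3
s_(k+1) − s_k = (-3)**k*(-12*k**2 - 30*k - 26)
(s_(k+1) − s_k) − t_k = 0

Valid: the claim telescopes to t_k.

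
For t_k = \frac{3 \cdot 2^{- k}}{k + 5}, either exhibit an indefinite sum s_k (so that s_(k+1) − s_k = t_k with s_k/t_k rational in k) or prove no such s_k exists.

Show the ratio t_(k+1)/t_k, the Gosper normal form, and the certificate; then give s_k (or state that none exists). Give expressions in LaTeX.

The ratio is (k + 5)/(2*(k + 6)).
Normal form (A,B,C) = (k/2 + 5/2, k + 6, 1).
f must satisfy (k/2 + 5/2)·f(k+1) − (k + 5)·f(k) = 1.
deg f ≤ -1 (via 1,1,0).
deg f ≤ -1 is impossible — no certificate.

none — t_k is not Gosper-summable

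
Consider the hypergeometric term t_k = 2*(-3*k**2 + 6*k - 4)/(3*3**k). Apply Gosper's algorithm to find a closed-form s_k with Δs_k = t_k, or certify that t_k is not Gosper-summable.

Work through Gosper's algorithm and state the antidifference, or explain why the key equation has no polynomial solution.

The ratio is (3*k**2 + 1)/(3*(3*k**2 - 6*k + 4)).
So A=1/3 and B=1, with C=k**2 - 2*k + 4/3.
Solve (1/3)·f(k+1) − (1)·f(k) = k**2 - 2*k + 4/3.
Bound: deg f ≤ 2.
Coefficient equations give f(k) = -(3*k**2 - 3*k + 4)/2.
So s_k = (B(k−1)f/C)·t_k = (-3*(3*k**2 - 3*k + 4)/(2*(3*k**2 - 6*k + 4)))·t_k = (3*k**2 - 3*k + 4)/3**k.
Δs = 2*(-3*k**2 + 6*k - 4)/(3*3**k), as required.

s_k = (3*k**2 - 3*k + 4)/3**k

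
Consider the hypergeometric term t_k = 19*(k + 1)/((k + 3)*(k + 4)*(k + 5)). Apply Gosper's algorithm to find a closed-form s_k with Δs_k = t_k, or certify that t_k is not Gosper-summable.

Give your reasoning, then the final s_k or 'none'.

Compute t_(k+1)/t_k: get (k + 2)*(k + 3)/((k + 1)*(k + 6)).
Gosper form: A/B · C(k+1)/C(k) with A=k + 3, B=k + 6, C=k + 1.
Key eq: (k + 3)·f(k+1) = (k + 5)·f(k) + (k + 1).
Degrees (1,1,1) ⇒ d ≤ 2.
Coefficient equations give f(k) = k*(k + 1)/6.
So s_k = (B(k−1)f/C)·t_k = (k*(k + 5)/6)·t_k = 19*k*(k + 1)/(6*(k + 3)*(k + 4)).
Check: Δs_k = 19*(k + 1)/(k**3 + 12*k**2 + 47*k + 60). ✓

s_k = 19*k*(k + 1)/(6*(k + 3)*(k + 4))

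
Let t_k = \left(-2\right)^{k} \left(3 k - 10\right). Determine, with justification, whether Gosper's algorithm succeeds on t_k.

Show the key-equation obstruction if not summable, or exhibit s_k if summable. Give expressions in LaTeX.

t_(k+1)/t_k = 2*(7 - 3*k)/(3*k - 10).
So A=-2 and B=1, with C=k - 10/3.
Set up (-2)·f(k+1) − (1)·f(k) − (k - 10/3) = 0.
From deg A=0, deg B=0, deg C=1: d=1.
A polynomial solution: f(k) = -(k - 4)/3.
R(k) = B(k−1)·f(k)/C(k) = -(k - 4)/(3*k - 10); s_k = R·t_k = (-2)**k*(4 - k).
Verify: (-2)**k*(3*k - 10) matches t_k.

Yes. s_k = \left(-2\right)^{k} \left(4 - k\right).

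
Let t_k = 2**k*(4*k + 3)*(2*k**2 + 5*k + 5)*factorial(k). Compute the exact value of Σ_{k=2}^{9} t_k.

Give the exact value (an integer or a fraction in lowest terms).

Step 1: r(k) = 2*(8*k**4 + 58*k**3 + 161*k**2 + 195*k + 84)/(8*k**3 + 26*k**2 + 35*k + 15).
Gosper form: A/B · C(k+1)/C(k) with A=2*k + 2, B=1, C=k**3 + 13*k**2/4 + 35*k/8 + 15/8.
f must satisfy (2*k + 2)·f(k+1) − (1)·f(k) = k**3 + 13*k**2/4 + 35*k/8 + 15/8.
Degrees (1,0,3) ⇒ d ≤ 2.
Coefficient equations give f(k) = (4*k**2 + 3*k + 1)/8.
Then R = B(k−1)f/C = (4*k**2 + 3*k + 1)/((4*k + 3)*(2*k**2 + 5*k + 5)), so s_k = R(k)·t_k = 2**k*(4*k**2 + 3*k + 1)*factorial(k).
Verify: 2**k*(4*k + 3)*(2*k**2 + 5*k + 5)*factorial(k) matches t_k.
Evaluate s at k=10 and k=2: 1601549107200 and 184; difference 1601549107016.

Σ = 1601549107016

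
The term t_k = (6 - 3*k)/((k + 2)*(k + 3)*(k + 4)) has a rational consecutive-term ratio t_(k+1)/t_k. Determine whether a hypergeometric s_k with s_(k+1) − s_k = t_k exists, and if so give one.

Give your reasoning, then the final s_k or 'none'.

Step 1: r(k) = (k - 1)*(k + 2)/((k - 2)*(k + 5)).
So A=k + 2 and B=k + 5, with C=k - 2.
f must satisfy (k + 2)·f(k+1) − (k + 4)·f(k) = k - 2.
Degrees (1,1,1) ⇒ d ≤ 2.
Solving with deg f ≤ 2: f(k) = -k.
Then R = B(k−1)f/C = -k*(k + 4)/(k - 2), so s_k = R(k)·t_k = 3*k/((k + 2)*(k + 3)).
Check: Δs_k = 3*(2 - k)/(k**3 + 9*k**2 + 26*k + 24). ✓

s_k = 3*k/((k + 2)*(k + 3))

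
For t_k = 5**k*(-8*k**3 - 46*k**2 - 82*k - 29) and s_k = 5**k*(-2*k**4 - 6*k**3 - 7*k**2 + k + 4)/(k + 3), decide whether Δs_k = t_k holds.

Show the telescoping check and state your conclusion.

Invalid: residual 5**k*(16*k**4 + 136*k**3 + 432*k**2 + 544*k + 182)/(k**2 + 7*k + 12) ≠ 0.

s_(k+1) = 5**(k + 1)*(-2*k**4 - 14*k**3 - 37*k**2 - 39*k - 10)/(k + 4)
s_(k+1) − s_k = 5**k*(-8*k**5 - 86*k**4 - 364*k**3 - 723*k**2 - 643*k - 166)/(k**2 + 7*k + 12)
(s_(k+1) − s_k) − t_k = 5**k*(16*k**4 + 136*k**3 + 432*k**2 + 544*k + 182)/(k**2 + 7*k + 12)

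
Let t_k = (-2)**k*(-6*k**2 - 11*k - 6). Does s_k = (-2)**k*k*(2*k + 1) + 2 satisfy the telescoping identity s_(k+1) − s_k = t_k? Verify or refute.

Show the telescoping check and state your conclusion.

s_(k+1) = -2*(-2)**k*(k + 1)*(2*k + 3) + 2
s_(k+1) − s_k = (-2)**k*(-6*k**2 - 11*k - 6)
(s_(k+1) − s_k) − t_k = 0

Valid: the claim telescopes to t_k.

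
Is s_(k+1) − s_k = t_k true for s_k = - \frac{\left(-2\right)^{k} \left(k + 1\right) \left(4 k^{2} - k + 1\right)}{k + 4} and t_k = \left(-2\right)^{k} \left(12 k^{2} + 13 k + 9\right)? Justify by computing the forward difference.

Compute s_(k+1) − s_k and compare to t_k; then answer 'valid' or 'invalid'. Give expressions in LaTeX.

Invalid: residual \frac{\left(-2\right)^{k} \left(- 36 k^{3} - 195 k^{2} - 180 k - 111\right)}{k^{2} + 9 k + 20} ≠ 0.

s_(k+1) = (-2)**(k + 1)*(k + 2)*(k - 4*(k + 1)**2)/(k + 5)
s_(k+1) − s_k = (-2)**k*(12*k**4 + 85*k**3 + 171*k**2 + 161*k + 69)/(k**2 + 9*k + 20)
(s_(k+1) − s_k) − t_k = (-2)**k*(-36*k**3 - 195*k**2 - 180*k - 111)/(k**2 + 9*k + 20)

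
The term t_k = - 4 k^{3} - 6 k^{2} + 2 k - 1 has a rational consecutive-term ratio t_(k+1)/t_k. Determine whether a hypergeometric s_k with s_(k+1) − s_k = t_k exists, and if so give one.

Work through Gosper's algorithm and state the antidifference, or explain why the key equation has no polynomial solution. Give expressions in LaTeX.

s_k = k \left(- k^{3} + 3 k - 3\right)

The ratio is (4*k**3 + 18*k**2 + 22*k + 9)/(4*k**3 + 6*k**2 - 2*k + 1).
A = 1, B = 1, C = k**3 + 3*k**2/2 - k/2 + 1/4.
Set up (1)·f(k+1) − (1)·f(k) − (k**3 + 3*k**2/2 - k/2 + 1/4) = 0.
d = 4 from the (0,0,3) case.
Match coefficients ⇒ f(k) = k*(k**3 - 3*k + 3)/4.
Certificate R = B(k−1)f/C = k*(k**3 - 3*k + 3)/(4*k**3 + 6*k**2 - 2*k + 1) gives s_k = k*(-k**3 + 3*k - 3).
s_(k+1) − s_k = -4*k**3 - 6*k**2 + 2*k - 1 = t_k.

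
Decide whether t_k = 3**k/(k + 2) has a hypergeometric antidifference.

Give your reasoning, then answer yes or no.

No — t_k has no hypergeometric antidifference.

The ratio is 3*(k + 2)/(k + 3).
So A=3*k + 6 and B=k + 3, with C=1.
Solve (3*k + 6)·f(k+1) − (k + 2)·f(k) = 1.
deg f ≤ -1 (via 1,1,0).
Negative degree bound (-1): no f exists, t_k not Gosper-summable.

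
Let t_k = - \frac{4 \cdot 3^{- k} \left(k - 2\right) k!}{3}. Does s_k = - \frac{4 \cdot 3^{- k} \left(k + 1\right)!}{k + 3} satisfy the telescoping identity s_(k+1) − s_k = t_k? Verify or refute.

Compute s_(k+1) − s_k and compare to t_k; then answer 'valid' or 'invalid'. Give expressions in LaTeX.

Invalid: residual \frac{8 \cdot 3^{- k} \left(k^{2} + k - 9\right) k!}{3 \left(k + 3\right) \left(k + 4\right)} ≠ 0.

s_(k+1) = -4*factorial(k + 2)/(3*3**k*(k + 4))
s_(k+1) − s_k = -4*(k**2 + 2*k - 6)*factorial(k + 1)/(3*3**k*(k + 3)*(k + 4))
(s_(k+1) − s_k) − t_k = 8*(k**2 + k - 9)*factorial(k)/(3*3**k*(k + 3)*(k + 4))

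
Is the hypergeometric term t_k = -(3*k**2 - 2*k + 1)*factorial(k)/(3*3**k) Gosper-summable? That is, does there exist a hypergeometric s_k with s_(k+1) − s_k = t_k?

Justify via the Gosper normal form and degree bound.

Yes. s_k = -(3*k + 1)*factorial(k)/3**k.

The ratio is (3*k**3 + 7*k**2 + 6*k + 2)/(3*(3*k**2 - 2*k + 1)).
A = k/3 + 1/3, B = 1, C = k**2 - 2*k/3 + 1/3.
Set up (k/3 + 1/3)·f(k+1) − (1)·f(k) − (k**2 - 2*k/3 + 1/3) = 0.
d = 1 from the (1,0,2) case.
A polynomial solution: f(k) = 3*k + 1.
R(k) = B(k−1)·f(k)/C(k) = 3*(3*k + 1)/(3*k**2 - 2*k + 1); s_k = R·t_k = -(3*k + 1)*factorial(k)/3**k.
s_(k+1) − s_k = -(3*k**2 - 2*k + 1)*factorial(k)/(3*3**k) = t_k.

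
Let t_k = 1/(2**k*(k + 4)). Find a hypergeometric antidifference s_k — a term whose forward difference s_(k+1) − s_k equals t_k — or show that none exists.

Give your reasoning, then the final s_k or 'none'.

The ratio is (k + 4)/(2*(k + 5)).
Factor: A=k/2 + 2; B=k + 5; C=1.
Key eq: (k/2 + 2)·f(k+1) = (k + 4)·f(k) + (1).
From deg A=1, deg B=1, deg C=0: d=-1.
d = -1 < 0 ⇒ no nonzero polynomial f; not summable.

no hypergeometric antidifference exists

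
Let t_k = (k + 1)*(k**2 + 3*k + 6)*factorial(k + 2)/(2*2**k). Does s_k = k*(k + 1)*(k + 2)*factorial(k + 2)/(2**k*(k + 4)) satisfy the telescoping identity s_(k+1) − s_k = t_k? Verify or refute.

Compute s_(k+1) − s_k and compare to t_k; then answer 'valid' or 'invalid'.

s_(k+1) = (k + 1)*(k + 2)*(k + 3)*factorial(k + 3)/(2*2**k*(k + 5))
s_(k+1) − s_k = (k + 1)*(k + 2)*(k**3 + 8*k**2 + 23*k + 36)*factorial(k + 2)/(2*2**k*(k + 4)*(k + 5))
(s_(k+1) − s_k) − t_k = -(k + 1)*(k**3 + 7*k**2 + 16*k + 24)*factorial(k + 2)/(2**k*(k + 4)*(k + 5))

Invalid: residual -(k + 1)*(k**3 + 7*k**2 + 16*k + 24)*factorial(k + 2)/(2**k*(k + 4)*(k + 5)) ≠ 0.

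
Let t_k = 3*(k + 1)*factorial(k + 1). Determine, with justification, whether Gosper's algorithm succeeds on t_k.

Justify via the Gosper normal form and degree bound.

Compute t_(k+1)/t_k: get (k + 2)**2/(k + 1).
Take A(k)=k + 2, B(k)=1, C(k)=k + 1.
Solve (k + 2)·f(k+1) − (1)·f(k) = k + 1.
deg f ≤ 0 (via 1,0,1).
A polynomial solution: f(k) = 1.
Get s_k = R·t_k = 3*factorial(k + 1) with R(k) = B(k−1)f(k)/C(k) = 1/(k + 1).
Δs = 3*(k + 1)*factorial(k + 1), as required.

Yes. s_k = 3*factorial(k + 1).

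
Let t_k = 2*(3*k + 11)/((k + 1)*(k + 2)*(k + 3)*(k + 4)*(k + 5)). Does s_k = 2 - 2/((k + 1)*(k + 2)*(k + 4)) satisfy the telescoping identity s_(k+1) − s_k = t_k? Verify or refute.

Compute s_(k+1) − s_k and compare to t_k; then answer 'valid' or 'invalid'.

s_(k+1) = 2 - 2/((k + 2)*(k + 3)*(k + 5))
s_(k+1) − s_k = 2*(3*k + 11)/(k**5 + 15*k**4 + 85*k**3 + 225*k**2 + 274*k + 120)
(s_(k+1) − s_k) − t_k = 0

Valid: the claim telescopes to t_k.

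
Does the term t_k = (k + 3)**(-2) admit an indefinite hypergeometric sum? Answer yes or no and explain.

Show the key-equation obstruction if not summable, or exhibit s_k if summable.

Compute t_(k+1)/t_k: get (k + 3)**2/(k + 4)**2.
So A=k**2 + 6*k + 9 and B=k**2 + 8*k + 16, with C=1.
Key eq: (k**2 + 6*k + 9)·f(k+1) = (k**2 + 6*k + 9)·f(k) + (1).
Bound: deg f ≤ 0.
Put f(k) = c0: A·f(k+1) − B(k−1)·f(k) − C = -1; need -1 = 0 — inconsistent ⇒ no f, not summable.

No — key equation has no polynomial f.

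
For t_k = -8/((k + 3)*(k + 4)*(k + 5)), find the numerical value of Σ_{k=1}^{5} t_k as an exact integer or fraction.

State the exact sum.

t_(k+1)/t_k = (k + 3)/(k + 6).
A = k + 3, B = k + 6, C = 1.
Key eq: (k + 3)·f(k+1) = (k + 5)·f(k) + (1).
Bound: deg f ≤ 2.
A polynomial solution: f(k) = k*(k + 7)/24.
R(k) = B(k−1)·f(k)/C(k) = k*(k + 5)*(k + 7)/24; s_k = R·t_k = k*(-k - 7)/(3*(k + 3)*(k + 4)).
Check: Δs_k = -8/(k**3 + 12*k**2 + 47*k + 60). ✓
Telescoping: Σ = s_(6) − s_(1) = -13/45 − (-2/15) = -7/45.

Σ = -7/45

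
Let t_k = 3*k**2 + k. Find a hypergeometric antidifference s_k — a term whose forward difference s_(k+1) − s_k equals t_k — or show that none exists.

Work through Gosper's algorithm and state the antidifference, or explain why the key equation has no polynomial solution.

s_k = k**2*(k - 1)

t_(k+1)/t_k = (k + 3*(k + 1)**2 + 1)/(k*(3*k + 1)).
Normal form (A,B,C) = (1, 1, k**2 + k/3).
Key eq: (1)·f(k+1) = (1)·f(k) + (k**2 + k/3).
deg f ≤ 3 (via 0,0,2).
Coefficient equations give f(k) = k**2*(k - 1)/3.
Certificate R = B(k−1)f/C = k*(k - 1)/(3*k + 1) gives s_k = k**2*(k - 1).
Verify: k*(3*k + 1) matches t_k.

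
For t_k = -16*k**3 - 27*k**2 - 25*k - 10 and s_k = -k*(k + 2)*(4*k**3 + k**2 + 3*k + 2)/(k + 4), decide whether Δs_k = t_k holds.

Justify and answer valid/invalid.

s_(k+1) = -(k + 1)*(k + 3)*(3*k + 4*(k + 1)**3 + (k + 1)**2 + 5)/(k + 5)
s_(k+1) − s_k = (-16*k**5 - 147*k**4 - 408*k**3 - 515*k**2 - 374*k - 120)/(k**2 + 9*k + 20)
(s_(k+1) − s_k) − t_k = 4*(6*k**4 + 45*k**3 + 65*k**2 + 54*k + 20)/(k**2 + 9*k + 20)

Invalid: residual 4*(6*k**4 + 45*k**3 + 65*k**2 + 54*k + 20)/(k**2 + 9*k + 20) ≠ 0.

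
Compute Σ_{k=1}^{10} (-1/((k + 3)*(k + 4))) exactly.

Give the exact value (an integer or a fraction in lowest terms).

Σ = -5/28

The ratio is (k + 3)/(k + 5).
Gosper form: A/B · C(k+1)/C(k) with A=k + 3, B=k + 5, C=1.
Solve (k + 3)·f(k+1) − (k + 4)·f(k) = 1.
deg f ≤ 1 (via 1,1,0).
Solving with deg f ≤ 1: f(k) = k/3.
Then R = B(k−1)f/C = k*(k + 4)/3, so s_k = R(k)·t_k = -k/(3*k + 9).
s_(k+1) − s_k = -1/(k**2 + 7*k + 12) = t_k.
Evaluate s at k=11 and k=1: -11/42 and -1/12; difference -5/28.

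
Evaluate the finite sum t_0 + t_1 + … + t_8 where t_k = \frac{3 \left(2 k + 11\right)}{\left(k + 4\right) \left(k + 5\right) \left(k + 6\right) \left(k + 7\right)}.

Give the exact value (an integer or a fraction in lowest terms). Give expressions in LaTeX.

t_(k+1)/t_k = (k + 4)*(2*k + 13)/((k + 8)*(2*k + 11)).
Take A(k)=k + 4, B(k)=k + 8, C(k)=k + 11/2.
Key eq: (k + 4)·f(k+1) = (k + 7)·f(k) + (k + 11/2).
From deg A=1, deg B=1, deg C=1: d=3.
Match coefficients ⇒ f(k) = k*(k + 5)*(k + 10)/48.
Then R = B(k−1)f/C = k*(k + 5)*(k + 7)*(k + 10)/(24*(2*k + 11)), so s_k = R(k)·t_k = k*(k + 10)/(8*(k**2 + 10*k + 24)).
Verify: 3*(2*k + 11)/(k**4 + 22*k**3 + 179*k**2 + 638*k + 840) matches t_k.
Σ_(k=0)^(8) t_k = s_(9) − s_(0) = 57/520 − (0) = 57/520.

Σ = 57/520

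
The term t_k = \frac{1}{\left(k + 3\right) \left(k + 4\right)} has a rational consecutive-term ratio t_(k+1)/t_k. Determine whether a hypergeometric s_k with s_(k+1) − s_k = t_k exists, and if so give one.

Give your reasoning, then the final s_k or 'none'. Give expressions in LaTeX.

s_k = \frac{k}{3 \left(k + 3\right)}

Step 1: r(k) = (k + 3)/(k + 5).
Factor: A=k + 3; B=k + 5; C=1.
f must satisfy (k + 3)·f(k+1) − (k + 4)·f(k) = 1.
From deg A=1, deg B=1, deg C=0: d=1.
Match coefficients ⇒ f(k) = k/3.
R(k) = B(k−1)·f(k)/C(k) = k*(k + 4)/3; s_k = R·t_k = k/(3*(k + 3)).
Verify: 1/(k**2 + 7*k + 12) matches t_k.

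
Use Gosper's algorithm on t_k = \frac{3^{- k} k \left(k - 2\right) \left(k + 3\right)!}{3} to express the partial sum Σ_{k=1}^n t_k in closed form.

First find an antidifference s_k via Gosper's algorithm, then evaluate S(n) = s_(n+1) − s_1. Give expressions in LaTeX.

Step 1: r(k) = (k - 1)*(k + 1)*(k + 4)/(3*k*(k - 2)).
Gosper form: A/B · C(k+1)/C(k) with A=k/3 + 4/3, B=1, C=k**2 - 2*k.
Set up (k/3 + 4/3)·f(k+1) − (1)·f(k) − (k**2 - 2*k) = 0.
From deg A=1, deg B=0, deg C=2: d=1.
Match coefficients ⇒ f(k) = 3*(k - 4).
R(k) = B(k−1)·f(k)/C(k) = 3*(k - 4)/(k*(k - 2)); s_k = R·t_k = (k - 4)*factorial(k + 3)/3**k.
s_(k+1) − s_k = k*(k - 2)*factorial(k + 3)/(3*3**k) = t_k.
s_(n+1) = 3**(-n - 1)*(n - 3)*factorial(n + 4) and s_(1) = -24, so S(n) = 24 + n*factorial(n + 4)/(3*3**n) - factorial(n + 4)/3**n.

S(n) = 24 + \frac{3^{- n} n \left(n + 4\right)!}{3} - 3^{- n} \left(n + 4\right)!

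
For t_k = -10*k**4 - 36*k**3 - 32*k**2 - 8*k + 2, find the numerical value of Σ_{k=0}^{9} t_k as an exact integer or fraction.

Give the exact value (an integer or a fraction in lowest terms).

Step 1: r(k) = (5*k**4 + 38*k**3 + 100*k**2 + 110*k + 42)/(5*k**4 + 18*k**3 + 16*k**2 + 4*k - 1).
Normal form (A,B,C) = (1, 1, k**4 + 18*k**3/5 + 16*k**2/5 + 4*k/5 - 1/5).
f must satisfy (1)·f(k+1) − (1)·f(k) = k**4 + 18*k**3/5 + 16*k**2/5 + 4*k/5 - 1/5.
Bound: deg f ≤ 5.
Solve for f: f(k) = k*(2*k**4 + 4*k**3 - 4*k**2 - 3*k - 1)/10 (degree 5 ≤ 5).
R(k) = B(k−1)·f(k)/C(k) = k*(2*k**4 + 4*k**3 - 4*k**2 - 3*k - 1)/(2*(5*k**4 + 18*k**3 + 16*k**2 + 4*k - 1)); s_k = R·t_k = k*(-2*k**4 - 4*k**3 + 4*k**2 + 3*k + 1).
Verify: -10*k**4 - 36*k**3 - 32*k**2 - 8*k + 2 matches t_k.
Evaluate s at k=10 and k=0: -235690 and 0; difference -235690.

Σ = -235690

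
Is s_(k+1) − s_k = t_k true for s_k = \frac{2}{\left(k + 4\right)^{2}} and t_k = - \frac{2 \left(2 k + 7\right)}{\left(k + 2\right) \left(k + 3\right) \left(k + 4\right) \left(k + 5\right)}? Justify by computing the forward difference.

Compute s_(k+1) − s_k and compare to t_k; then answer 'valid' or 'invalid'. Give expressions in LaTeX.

s_(k+1) = 2/(k + 5)**2
s_(k+1) − s_k = 2/(k + 5)**2 - 2/(k + 4)**2
(s_(k+1) − s_k) − t_k = 4*(3*k**2 + 23*k + 43)/(k**6 + 23*k**5 + 217*k**4 + 1073*k**3 + 2926*k**2 + 4160*k + 2400)

Invalid: residual \frac{4 \left(3 k^{2} + 23 k + 43\right)}{k^{6} + 23 k^{5} + 217 k^{4} + 1073 k^{3} + 2926 k^{2} + 4160 k + 2400} ≠ 0.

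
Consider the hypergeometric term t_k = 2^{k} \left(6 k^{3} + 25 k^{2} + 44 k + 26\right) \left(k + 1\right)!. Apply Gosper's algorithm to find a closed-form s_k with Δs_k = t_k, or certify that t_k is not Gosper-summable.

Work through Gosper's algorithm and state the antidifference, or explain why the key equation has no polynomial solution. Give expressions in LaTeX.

The ratio is 2*(6*k**4 + 55*k**3 + 198*k**2 + 325*k + 202)/(6*k**3 + 25*k**2 + 44*k + 26).
Factor: A=2*k + 4; B=1; C=k**3 + 25*k**2/6 + 22*k/3 + 13/3.
Set up (2*k + 4)·f(k+1) − (1)·f(k) − (k**3 + 25*k**2/6 + 22*k/3 + 13/3) = 0.
deg f ≤ 2 (via 1,0,3).
Solve for f: f(k) = (3*k**2 + 2*k + 2)/6 (degree 2 ≤ 2).
Then R = B(k−1)f/C = (3*k**2 + 2*k + 2)/(6*k**3 + 25*k**2 + 44*k + 26), so s_k = R(k)·t_k = 2**k*(3*k**2 + 2*k + 2)*factorial(k + 1).
Δs = 2**k*(6*k**3 + 25*k**2 + 44*k + 26)*factorial(k + 1), as required.

s_k = 2^{k} \left(3 k^{2} + 2 k + 2\right) \left(k + 1\right)!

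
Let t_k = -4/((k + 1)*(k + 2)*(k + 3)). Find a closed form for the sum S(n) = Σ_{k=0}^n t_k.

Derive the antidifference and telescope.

Step 1: r(k) = (k + 1)/(k + 4).
A = k + 1, B = k + 4, C = 1.
Need (k + 1)·f(k+1) − (k + 3)·f(k) = 1.
d = 2 from the (1,1,0) case.
A polynomial solution: f(k) = k*(k + 3)/4.
So s_k = (B(k−1)f/C)·t_k = (k*(k + 3)**2/4)·t_k = k*(-k - 3)/((k + 1)*(k + 2)).
Δs = -4/(k**3 + 6*k**2 + 11*k + 6), as required.
Evaluate: s_(n+1) = (-n**2 - 5*n - 4)/(n**2 + 5*n + 6); subtract s_(0) = 0 ⇒ S(n) = (-n**2 - 5*n - 4)/(n**2 + 5*n + 6).

S(n) = (-n**2 - 5*n - 4)/(n**2 + 5*n + 6)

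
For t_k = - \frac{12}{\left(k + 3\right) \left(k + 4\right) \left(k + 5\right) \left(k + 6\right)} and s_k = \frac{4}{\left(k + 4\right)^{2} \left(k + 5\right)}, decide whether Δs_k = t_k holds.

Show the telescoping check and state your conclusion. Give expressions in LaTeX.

s_(k+1) = 4/((k + 5)**2*(k + 6))
s_(k+1) − s_k = 4*((k + 4)**2 - (k + 5)*(k + 6))/((k + 4)**2*(k + 5)**2*(k + 6))
(s_(k+1) − s_k) − t_k = 8*(2*k + 9)/(k**6 + 27*k**5 + 301*k**4 + 1773*k**3 + 5818*k**2 + 10080*k + 7200)

Invalid: residual \frac{8 \left(2 k + 9\right)}{k^{6} + 27 k^{5} + 301 k^{4} + 1773 k^{3} + 5818 k^{2} + 10080 k + 7200} ≠ 0.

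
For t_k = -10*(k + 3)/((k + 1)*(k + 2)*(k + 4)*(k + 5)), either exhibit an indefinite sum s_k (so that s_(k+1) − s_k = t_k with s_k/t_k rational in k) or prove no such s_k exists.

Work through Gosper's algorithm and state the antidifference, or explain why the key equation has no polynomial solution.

s_k = 5*k*(-k - 5)/(4*(k**2 + 5*k + 4))

r(k) = (k + 1)*(k + 4)**2/((k + 3)**2*(k + 6)) after simplifying.
Gosper form: A/B · C(k+1)/C(k) with A=k + 1, B=k + 6, C=k**2 + 6*k + 9.
f must satisfy (k + 1)·f(k+1) − (k + 5)·f(k) = k**2 + 6*k + 9.
deg f ≤ 4 (via 1,1,2).
Solving with deg f ≤ 4: f(k) = k*(k + 2)*(k + 3)*(k + 5)/8.
Get s_k = R·t_k = 5*k*(-k - 5)/(4*(k**2 + 5*k + 4)) with R(k) = B(k−1)f(k)/C(k) = k*(k + 2)*(k + 5)**2/(8*(k + 3)).
Check: Δs_k = 10*(-k - 3)/(k**4 + 12*k**3 + 49*k**2 + 78*k + 40). ✓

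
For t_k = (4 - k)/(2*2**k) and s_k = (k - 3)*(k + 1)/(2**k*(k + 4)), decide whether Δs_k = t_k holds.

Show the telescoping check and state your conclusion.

s_(k+1) = (k**2 - 4)/(2*2**k*(k + 5))
s_(k+1) − s_k = (-k**3 - 2*k**2 + 22*k + 14)/(2*2**k*(k**2 + 9*k + 20))
(s_(k+1) − s_k) − t_k = 3*(k**2 + 2*k - 22)/(2*2**k*(k**2 + 9*k + 20))

Invalid: residual 3*(k**2 + 2*k - 22)/(2*2**k*(k**2 + 9*k + 20)) ≠ 0.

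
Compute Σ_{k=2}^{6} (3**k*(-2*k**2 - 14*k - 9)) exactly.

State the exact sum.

Σ = -161757

The ratio is 3*(2*k**2 + 18*k + 25)/(2*k**2 + 14*k + 9).
So A=3 and B=1, with C=k**2 + 7*k + 9/2.
Solve (3)·f(k+1) − (1)·f(k) = k**2 + 7*k + 9/2.
deg f ≤ 2 (via 0,0,2).
Solving with deg f ≤ 2: f(k) = (k**2 + 4*k - 3)/2.
Get s_k = R·t_k = 3**k*(-k**2 - 4*k + 3) with R(k) = B(k−1)f(k)/C(k) = (k**2 + 4*k - 3)/(2*k**2 + 14*k + 9).
Verify: 3**k*(-2*k**2 - 14*k - 9) matches t_k.
Evaluate s at k=7 and k=2: -161838 and -81; difference -161757.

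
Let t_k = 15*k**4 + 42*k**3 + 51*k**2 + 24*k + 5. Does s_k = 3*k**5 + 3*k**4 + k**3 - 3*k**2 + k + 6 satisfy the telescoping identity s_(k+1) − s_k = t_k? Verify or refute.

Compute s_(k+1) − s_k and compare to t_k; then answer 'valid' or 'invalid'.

s_(k+1) = 3*k**5 + 18*k**4 + 43*k**3 + 48*k**2 + 25*k + 11
s_(k+1) − s_k = 15*k**4 + 42*k**3 + 51*k**2 + 24*k + 5
(s_(k+1) − s_k) − t_k = 0

valid (s_(k+1) − s_k reduces to t_k)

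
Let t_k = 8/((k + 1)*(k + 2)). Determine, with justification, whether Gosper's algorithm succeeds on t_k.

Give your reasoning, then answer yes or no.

Yes. s_k = 8*k/(k + 1).

Step 1: r(k) = (k + 1)/(k + 3).
Normal form (A,B,C) = (k + 1, k + 3, 1).
Solve (k + 1)·f(k+1) − (k + 2)·f(k) = 1.
d = 1 from the (1,1,0) case.
Solve for f: f(k) = k (degree 1 ≤ 1).
Then R = B(k−1)f/C = k*(k + 2), so s_k = R(k)·t_k = 8*k/(k + 1).
Check: Δs_k = 8/(k**2 + 3*k + 2). ✓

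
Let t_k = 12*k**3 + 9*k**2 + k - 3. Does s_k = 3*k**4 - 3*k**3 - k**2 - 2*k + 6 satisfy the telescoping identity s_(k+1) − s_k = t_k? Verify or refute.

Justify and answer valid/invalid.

s_(k+1) = 3*k**4 + 9*k**3 + 8*k**2 - k + 3
s_(k+1) − s_k = 12*k**3 + 9*k**2 + k - 3
(s_(k+1) − s_k) − t_k = 0

Valid — Δs_k = t_k.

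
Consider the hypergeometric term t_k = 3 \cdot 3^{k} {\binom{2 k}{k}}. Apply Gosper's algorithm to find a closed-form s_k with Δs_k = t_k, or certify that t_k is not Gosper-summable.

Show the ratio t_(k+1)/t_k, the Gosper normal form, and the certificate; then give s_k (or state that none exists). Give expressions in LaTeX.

Step 1: r(k) = 6*(2*k + 1)/(k + 1).
Normal form (A,B,C) = (12*k + 6, k + 1, 1).
Set up (12*k + 6)·f(k+1) − (k)·f(k) − (1) = 0.
Bound: deg f ≤ -1.
deg f ≤ -1 is impossible — no certificate.

not Gosper-summable; s_k does not exist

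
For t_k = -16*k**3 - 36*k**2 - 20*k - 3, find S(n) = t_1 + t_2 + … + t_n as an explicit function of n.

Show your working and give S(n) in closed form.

S(n) = n*(-4*n**3 - 20*n**2 - 32*n - 19)

The ratio is (8*k**2 + 30*k + 25)/(8*k**2 + 6*k + 1).
So A=1 and B=1, with C=k**3 + 9*k**2/4 + 5*k/4 + 3/16.
f must satisfy (1)·f(k+1) − (1)·f(k) = k**3 + 9*k**2/4 + 5*k/4 + 3/16.
Degrees (0,0,3) ⇒ d ≤ 4.
Solving with deg f ≤ 4: f(k) = k*(4*k**3 + 4*k**2 - 4*k - 1)/16.
R(k) = B(k−1)·f(k)/C(k) = k*(4*k**3 + 4*k**2 - 4*k - 1)/((2*k + 1)*(2*k + 3)*(4*k + 1)); s_k = R·t_k = k*(-4*k**3 - 4*k**2 + 4*k + 1).
Δs = -16*k**3 - 36*k**2 - 20*k - 3, as required.
s_(n+1) = -4*n**4 - 20*n**3 - 32*n**2 - 19*n - 3 and s_(1) = -3, so S(n) = n*(-4*n**3 - 20*n**2 - 32*n - 19).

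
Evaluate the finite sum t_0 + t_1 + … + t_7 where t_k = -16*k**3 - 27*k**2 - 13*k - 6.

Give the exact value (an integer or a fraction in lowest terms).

The ratio is (16*k**3 + 75*k**2 + 115*k + 62)/(16*k**3 + 27*k**2 + 13*k + 6).
Gosper form: A/B · C(k+1)/C(k) with A=1, B=1, C=k**3 + 27*k**2/16 + 13*k/16 + 3/8.
f must satisfy (1)·f(k+1) − (1)·f(k) = k**3 + 27*k**2/16 + 13*k/16 + 3/8.
Bound: deg f ≤ 4.
Solving with deg f ≤ 4: f(k) = k*(4*k**3 + k**2 - 3*k + 4)/16.
Certificate R = B(k−1)f/C = k*(4*k**3 + k**2 - 3*k + 4)/(16*k**3 + 27*k**2 + 13*k + 6) gives s_k = k*(-4*k**3 - k**2 + 3*k - 4).
Check: Δs_k = -16*k**3 - 27*k**2 - 13*k - 6. ✓
Telescoping: Σ = s_(8) − s_(0) = -16736 − (0) = -16736.

Σ = -16736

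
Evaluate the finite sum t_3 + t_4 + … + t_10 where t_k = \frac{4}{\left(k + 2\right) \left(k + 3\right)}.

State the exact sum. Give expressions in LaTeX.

Σ = 32/65

t_(k+1)/t_k = (k + 2)/(k + 4).
Gosper form: A/B · C(k+1)/C(k) with A=k + 2, B=k + 4, C=1.
Key eq: (k + 2)·f(k+1) = (k + 3)·f(k) + (1).
d = 1 from the (1,1,0) case.
A polynomial solution: f(k) = k/2.
So s_k = (B(k−1)f/C)·t_k = (k*(k + 3)/2)·t_k = 2*k/(k + 2).
s_(k+1) − s_k = 4/(k**2 + 5*k + 6) = t_k.
Telescoping: Σ = s_(11) − s_(3) = 22/13 − (6/5) = 32/65.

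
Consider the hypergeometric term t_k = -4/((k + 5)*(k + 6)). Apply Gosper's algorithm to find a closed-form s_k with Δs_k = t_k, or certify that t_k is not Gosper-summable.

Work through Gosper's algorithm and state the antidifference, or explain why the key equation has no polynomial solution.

r(k) = (k + 5)/(k + 7) after simplifying.
A = k + 5, B = k + 7, C = 1.
Solve (k + 5)·f(k+1) − (k + 6)·f(k) = 1.
From deg A=1, deg B=1, deg C=0: d=1.
Solving with deg f ≤ 1: f(k) = k/5.
Certificate R = B(k−1)f/C = k*(k + 6)/5 gives s_k = -4*k/(5*k + 25).
Δs = -4/(k**2 + 11*k + 30), as required.

s_k = -4*k/(5*k + 25)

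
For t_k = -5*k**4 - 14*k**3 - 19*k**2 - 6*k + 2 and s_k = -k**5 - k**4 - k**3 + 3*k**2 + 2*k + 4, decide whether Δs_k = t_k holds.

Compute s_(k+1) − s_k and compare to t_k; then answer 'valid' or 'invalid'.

s_(k+1) = -k**5 - 6*k**4 - 15*k**3 - 16*k**2 - 4*k + 6
s_(k+1) − s_k = -5*k**4 - 14*k**3 - 19*k**2 - 6*k + 2
(s_(k+1) − s_k) − t_k = 0

Valid: the claim telescopes to t_k.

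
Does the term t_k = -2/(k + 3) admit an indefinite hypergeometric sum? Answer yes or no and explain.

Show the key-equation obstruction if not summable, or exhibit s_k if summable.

No — key equation has no polynomial f.

t_(k+1)/t_k = (k + 3)/(k + 4).
Factor: A=k + 3; B=k + 4; C=1.
Set up (k + 3)·f(k+1) − (k + 3)·f(k) − (1) = 0.
d = 0 from the (1,1,0) case.
Generic f = c0 gives residual -1; -1 = 0 cannot hold, so t_k is not Gosper-summable.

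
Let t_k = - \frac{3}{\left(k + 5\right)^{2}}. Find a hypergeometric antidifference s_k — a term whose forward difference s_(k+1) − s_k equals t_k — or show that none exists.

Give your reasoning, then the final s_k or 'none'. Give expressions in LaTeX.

Compute t_(k+1)/t_k: get (k + 5)**2/(k + 6)**2.
Factor: A=k**2 + 10*k + 25; B=k**2 + 12*k + 36; C=1.
Key eq: (k**2 + 10*k + 25)·f(k+1) = (k**2 + 10*k + 25)·f(k) + (1).
Bound: deg f ≤ 0.
f = c0 ⇒ A·f(k+1) − B(k−1)·f(k) − C = -1. The system {-1 = 0} is inconsistent; no antidifference.

none (Gosper's algorithm certifies no s_k)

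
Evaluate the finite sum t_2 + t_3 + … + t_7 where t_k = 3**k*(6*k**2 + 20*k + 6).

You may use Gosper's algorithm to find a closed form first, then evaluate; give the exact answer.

The ratio is 3*(3*k**2 + 16*k + 16)/(3*k**2 + 10*k + 3).
Normal form (A,B,C) = (3, 1, k**2 + 10*k/3 + 1).
Key eq: (3)·f(k+1) = (1)·f(k) + (k**2 + 10*k/3 + 1).
Bound: deg f ≤ 2.
Coefficient equations give f(k) = (3*k**2 + k - 3)/6.
R(k) = B(k−1)·f(k)/C(k) = (3*k**2 + k - 3)/(2*(k + 3)*(3*k + 1)); s_k = R·t_k = 3**k*(3*k**2 + k - 3).
Verify: 3**k*(6*k**2 + 20*k + 6) matches t_k.
Σ_(k=2)^(7) t_k = s_(8) − s_(2) = 1292517 − (99) = 1292418.

Σ = 1292418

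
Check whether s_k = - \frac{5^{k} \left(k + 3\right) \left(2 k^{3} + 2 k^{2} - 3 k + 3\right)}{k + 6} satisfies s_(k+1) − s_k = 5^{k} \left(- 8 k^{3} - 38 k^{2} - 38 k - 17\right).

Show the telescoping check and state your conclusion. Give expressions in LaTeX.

Invalid: residual \frac{5^{k} \left(24 k^{4} + 252 k^{3} + 792 k^{2} + 744 k + 297\right)}{k^{2} + 13 k + 42} ≠ 0.

s_(k+1) = -5**(k + 1)*(k + 4)*(-3*k + 2*(k + 1)**3 + 2*(k + 1)**2)/(k + 7)
s_(k+1) − s_k = 5**k*(-8*k**5 - 118*k**4 - 616*k**3 - 1315*k**2 - 1073*k - 417)/(k**2 + 13*k + 42)
(s_(k+1) − s_k) − t_k = 5**k*(24*k**4 + 252*k**3 + 792*k**2 + 744*k + 297)/(k**2 + 13*k + 42)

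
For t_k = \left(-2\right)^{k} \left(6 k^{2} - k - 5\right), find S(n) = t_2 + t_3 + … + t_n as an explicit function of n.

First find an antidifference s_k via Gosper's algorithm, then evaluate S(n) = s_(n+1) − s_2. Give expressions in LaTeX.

t_(k+1)/t_k = 2*k*(-6*k - 11)/(6*k**2 - k - 5).
Normal form (A,B,C) = (-2, 1, k**2 - k/6 - 5/6).
Solve (-2)·f(k+1) − (1)·f(k) = k**2 - k/6 - 5/6.
From deg A=0, deg B=0, deg C=2: d=2.
Solve for f: f(k) = -(2*k**2 - 3*k - 1)/6 (degree 2 ≤ 2).
So s_k = (B(k−1)f/C)·t_k = (-(2*k**2 - 3*k - 1)/((k - 1)*(6*k + 5)))·t_k = (-2)**k*(-2*k**2 + 3*k + 1).
Δs = (-2)**k*(6*k**2 - k - 5), as required.
Evaluate: s_(n+1) = (-2)**(n + 1)*(-2*n**2 - n + 2); subtract s_(2) = -4 ⇒ S(n) = 4*(-2)**n*n**2 + 2*(-2)**n*n - 4*(-2)**n + 4.

S(n) = 4 \left(-2\right)^{n} n^{2} + 2 \left(-2\right)^{n} n - 4 \left(-2\right)^{n} + 4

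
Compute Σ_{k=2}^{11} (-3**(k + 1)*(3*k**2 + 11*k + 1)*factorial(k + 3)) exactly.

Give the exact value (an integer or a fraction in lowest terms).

Σ = -22933408535541500760

The ratio is 3*(3*k**3 + 29*k**2 + 83*k + 60)/(3*k**2 + 11*k + 1).
A = 3*k + 12, B = 1, C = k**2 + 11*k/3 + 1/3.
Need (3*k + 12)·f(k+1) − (1)·f(k) = k**2 + 11*k/3 + 1/3.
From deg A=1, deg B=0, deg C=2: d=1.
A polynomial solution: f(k) = (k - 1)/3.
So s_k = (B(k−1)f/C)·t_k = ((k - 1)/(3*k**2 + 11*k + 1))·t_k = -3**(k + 1)*(k - 1)*factorial(k + 3).
Δs = -3**(k + 1)*(3*k**2 + 11*k + 1)*factorial(k + 3), as required.
Σ_(k=2)^(11) t_k = s_(12) − s_(2) = -22933408535541504000 − (-3240) = -22933408535541500760.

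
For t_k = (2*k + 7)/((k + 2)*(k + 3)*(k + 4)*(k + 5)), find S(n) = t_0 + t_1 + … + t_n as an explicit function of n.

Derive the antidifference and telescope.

S(n) = (n**2 + 8*n + 7)/(8*(n**2 + 8*n + 15))

r(k) = (k + 2)*(2*k + 9)/((k + 6)*(2*k + 7)) after simplifying.
A = k + 2, B = k + 6, C = k + 7/2.
Key eq: (k + 2)·f(k+1) = (k + 5)·f(k) + (k + 7/2).
deg f ≤ 3 (via 1,1,1).
Match coefficients ⇒ f(k) = k*(k + 3)*(k + 6)/16.
R(k) = B(k−1)·f(k)/C(k) = k*(k + 3)*(k + 5)*(k + 6)/(8*(2*k + 7)); s_k = R·t_k = k*(k + 6)/(8*(k**2 + 6*k + 8)).
Check: Δs_k = (2*k + 7)/(k**4 + 14*k**3 + 71*k**2 + 154*k + 120). ✓
Evaluate: s_(n+1) = (n**2 + 8*n + 7)/(8*(n**2 + 8*n + 15)); subtract s_(0) = 0 ⇒ S(n) = (n**2 + 8*n + 7)/(8*(n**2 + 8*n + 15)).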